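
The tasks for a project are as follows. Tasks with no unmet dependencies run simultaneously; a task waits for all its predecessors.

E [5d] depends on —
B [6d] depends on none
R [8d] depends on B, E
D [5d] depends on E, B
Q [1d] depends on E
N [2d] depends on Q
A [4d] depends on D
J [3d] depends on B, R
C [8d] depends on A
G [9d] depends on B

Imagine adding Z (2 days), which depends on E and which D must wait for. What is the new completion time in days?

24

Originally the project takes 23 days.
With Z inserted, D now waits for max(E, B, Z).
New critical path: E→Z→D→A→C = 5+2+5+4+8 = 24 ⇒ 24 days.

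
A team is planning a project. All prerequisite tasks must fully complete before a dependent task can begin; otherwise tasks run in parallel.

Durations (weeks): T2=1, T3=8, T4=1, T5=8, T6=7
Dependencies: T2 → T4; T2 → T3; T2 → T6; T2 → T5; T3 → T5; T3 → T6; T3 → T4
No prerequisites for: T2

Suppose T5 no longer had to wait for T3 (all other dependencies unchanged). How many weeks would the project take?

16

With the dependency in place, T2→T3→T5 = 1+8+8 = 17 sets the finish at 17 weeks.
Without T3→T5, T5's earliest start moves from 9 to 1.
After: T2→T3→T6 = 1+8+7 = 16 → 16 weeks.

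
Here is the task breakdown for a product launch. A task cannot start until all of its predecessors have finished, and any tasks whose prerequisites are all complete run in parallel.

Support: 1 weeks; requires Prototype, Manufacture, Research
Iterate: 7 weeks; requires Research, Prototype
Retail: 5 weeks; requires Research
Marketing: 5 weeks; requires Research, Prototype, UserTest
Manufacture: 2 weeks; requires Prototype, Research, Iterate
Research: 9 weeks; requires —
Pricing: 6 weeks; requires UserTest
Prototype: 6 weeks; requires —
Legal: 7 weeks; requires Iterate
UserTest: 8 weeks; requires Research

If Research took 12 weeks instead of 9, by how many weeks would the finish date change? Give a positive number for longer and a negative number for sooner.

3

The binding path is Research→UserTest→Pricing = 9+8+6 = 23; finish at 23 weeks.
Research lies on that path, so at 12 weeks the path becomes 26 weeks.
No other chain overtakes it, so the finish is 26 weeks.
Change in finish: 26 − 23 = +3 weeks.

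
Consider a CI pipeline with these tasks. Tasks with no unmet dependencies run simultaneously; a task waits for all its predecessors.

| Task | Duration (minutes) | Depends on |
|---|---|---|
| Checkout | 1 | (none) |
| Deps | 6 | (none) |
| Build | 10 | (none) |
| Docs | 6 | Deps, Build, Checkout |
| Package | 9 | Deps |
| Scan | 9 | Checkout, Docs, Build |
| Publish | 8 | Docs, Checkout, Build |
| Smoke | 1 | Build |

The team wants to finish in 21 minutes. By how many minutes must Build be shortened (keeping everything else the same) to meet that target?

Current finish: 25 minutes; target: 21.
Build is on every critical path, so each minute cut from Build cuts the finish by one (this holds down to a finish of 21).
Need 25 − 21 = 4 minutes off Build → Build becomes 6 minutes, finish becomes 21.

4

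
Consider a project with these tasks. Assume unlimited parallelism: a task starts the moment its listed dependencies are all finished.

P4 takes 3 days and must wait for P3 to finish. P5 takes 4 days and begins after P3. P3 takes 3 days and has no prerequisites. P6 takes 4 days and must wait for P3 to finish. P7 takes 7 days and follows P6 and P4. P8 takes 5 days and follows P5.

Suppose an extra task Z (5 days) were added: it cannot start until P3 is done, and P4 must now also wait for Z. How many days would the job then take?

Originally the job takes 14 days.
With Z inserted, P4 now waits for max(P3, Z).
New critical path: P3→Z→P4→P7 = 3+5+3+7 = 18 ⇒ 18 days.

18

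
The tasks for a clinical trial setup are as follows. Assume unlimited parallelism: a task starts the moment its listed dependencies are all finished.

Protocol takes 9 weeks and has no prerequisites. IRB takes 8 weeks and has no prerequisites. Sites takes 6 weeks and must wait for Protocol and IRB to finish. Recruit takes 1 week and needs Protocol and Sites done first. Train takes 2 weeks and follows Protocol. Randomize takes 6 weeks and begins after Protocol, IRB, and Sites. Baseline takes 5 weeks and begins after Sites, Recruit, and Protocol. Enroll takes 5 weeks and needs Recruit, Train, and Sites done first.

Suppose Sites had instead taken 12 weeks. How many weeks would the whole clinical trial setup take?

27

Actual critical path: Protocol→Sites→Recruit→Baseline = 9+6+1+5 = 21 ⇒ 21 weeks.
Since Sites is critical, the +6 change carries straight to that chain (now 27 weeks).
The critical path is still Protocol→Sites→Recruit→Baseline; finish is now 27 weeks.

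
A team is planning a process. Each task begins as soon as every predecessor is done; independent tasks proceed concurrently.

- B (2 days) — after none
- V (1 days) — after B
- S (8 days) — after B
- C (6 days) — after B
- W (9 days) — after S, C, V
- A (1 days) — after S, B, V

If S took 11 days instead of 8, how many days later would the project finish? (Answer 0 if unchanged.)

3

As given, the longest chain is B→S→W = 2+8+9 = 19, so the finish is 19 days.
S lies on that path, so at 11 days the path becomes 22 days.
No other chain overtakes it, so the finish is 22 days.
Change in finish: 22 − 19 = +3 days.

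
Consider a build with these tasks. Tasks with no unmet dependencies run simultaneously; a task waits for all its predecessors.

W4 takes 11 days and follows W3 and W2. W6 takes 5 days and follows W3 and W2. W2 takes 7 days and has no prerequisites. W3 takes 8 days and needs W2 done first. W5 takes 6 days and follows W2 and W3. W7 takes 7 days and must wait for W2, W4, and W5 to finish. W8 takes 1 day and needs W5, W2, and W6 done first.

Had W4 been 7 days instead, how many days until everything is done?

29

As given, the longest chain is W2→W3→W4→W7 = 7+8+11+7 = 33, so the finish is 33 days.
W4 lies on that path, so at 7 days the path becomes 29 days.
That remains the longest chain; total 29 days.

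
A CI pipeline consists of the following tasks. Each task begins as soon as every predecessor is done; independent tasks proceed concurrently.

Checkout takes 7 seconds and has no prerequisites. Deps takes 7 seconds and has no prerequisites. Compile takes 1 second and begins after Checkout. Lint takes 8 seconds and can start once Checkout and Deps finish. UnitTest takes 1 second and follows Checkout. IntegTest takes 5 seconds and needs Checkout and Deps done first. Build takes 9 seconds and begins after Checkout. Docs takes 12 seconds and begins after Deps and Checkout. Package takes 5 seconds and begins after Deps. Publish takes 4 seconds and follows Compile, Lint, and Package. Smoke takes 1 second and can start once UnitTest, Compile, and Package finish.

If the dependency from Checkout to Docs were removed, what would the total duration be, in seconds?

Original critical path: Checkout→Lint→Publish = 7+8+4 = 19 ⇒ 19 seconds.
Dropping Checkout→Docs doesn't change Docs's earliest start (7); another predecessor still binds.
After: Checkout→Lint→Publish = 7+8+4 = 19 → 19 seconds.

19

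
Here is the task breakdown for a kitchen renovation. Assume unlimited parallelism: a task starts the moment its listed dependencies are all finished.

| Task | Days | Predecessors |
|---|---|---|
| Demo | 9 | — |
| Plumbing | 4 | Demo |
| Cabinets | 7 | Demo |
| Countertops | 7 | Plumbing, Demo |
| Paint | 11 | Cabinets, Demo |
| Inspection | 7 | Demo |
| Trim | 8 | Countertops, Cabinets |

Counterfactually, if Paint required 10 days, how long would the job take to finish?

Critical path before the change: Demo→Plumbing→Countertops→Trim = 9+4+7+8 = 28 giving 28 days.
Paint has 1 day of float (longest path through it is 27).
That remains the longest chain; total 28 days.

28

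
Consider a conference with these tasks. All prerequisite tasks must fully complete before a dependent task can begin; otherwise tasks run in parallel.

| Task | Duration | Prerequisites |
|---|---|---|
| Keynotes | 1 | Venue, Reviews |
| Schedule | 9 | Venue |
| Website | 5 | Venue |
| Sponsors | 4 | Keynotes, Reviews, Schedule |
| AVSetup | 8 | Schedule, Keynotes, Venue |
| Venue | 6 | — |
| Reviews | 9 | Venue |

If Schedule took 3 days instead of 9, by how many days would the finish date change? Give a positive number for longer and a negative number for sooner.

0

Critical path before the change: Venue→Reviews→Keynotes→AVSetup = 6+9+1+8 = 24 giving 24 days.
The longest path through Schedule is only 23 days, so Schedule has float 1.
That remains the longest chain; total 24 days.
Change in finish: 24 − 24 = +0 days.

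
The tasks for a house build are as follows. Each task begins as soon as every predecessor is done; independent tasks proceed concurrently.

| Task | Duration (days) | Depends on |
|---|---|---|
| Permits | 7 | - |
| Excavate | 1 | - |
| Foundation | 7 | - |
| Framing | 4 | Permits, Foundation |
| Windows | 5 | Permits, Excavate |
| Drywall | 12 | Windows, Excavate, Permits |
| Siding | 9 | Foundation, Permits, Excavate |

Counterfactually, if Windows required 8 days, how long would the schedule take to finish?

Critical path before the change: Permits→Windows→Drywall = 7+5+12 = 24 giving 24 days.
Windows lies on that path, so at 8 days the path becomes 27 days.
The critical path is still Permits→Windows→Drywall; finish is now 27 days.

27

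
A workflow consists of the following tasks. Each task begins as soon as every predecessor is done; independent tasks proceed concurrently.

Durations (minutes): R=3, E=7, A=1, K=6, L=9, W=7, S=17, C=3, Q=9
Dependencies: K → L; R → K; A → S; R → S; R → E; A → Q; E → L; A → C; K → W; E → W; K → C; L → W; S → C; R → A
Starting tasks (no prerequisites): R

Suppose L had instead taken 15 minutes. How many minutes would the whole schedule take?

32

The binding path is R→E→L→W = 3+7+9+7 = 26; finish at 26 minutes.
L is on the critical path; changing it to 15 makes that path 32 minutes.
That remains the longest chain; total 32 minutes.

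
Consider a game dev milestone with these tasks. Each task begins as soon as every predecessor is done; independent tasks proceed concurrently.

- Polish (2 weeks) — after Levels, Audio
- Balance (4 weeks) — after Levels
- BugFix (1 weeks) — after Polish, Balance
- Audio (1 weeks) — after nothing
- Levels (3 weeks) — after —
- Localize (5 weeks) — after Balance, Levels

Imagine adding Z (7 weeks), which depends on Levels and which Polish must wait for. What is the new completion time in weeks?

13

Originally the project takes 12 weeks.
With Z inserted, Polish now waits for max(Levels, Audio, Z).
New critical path: Levels→Z→Polish→BugFix = 3+7+2+1 = 13 ⇒ 13 weeks.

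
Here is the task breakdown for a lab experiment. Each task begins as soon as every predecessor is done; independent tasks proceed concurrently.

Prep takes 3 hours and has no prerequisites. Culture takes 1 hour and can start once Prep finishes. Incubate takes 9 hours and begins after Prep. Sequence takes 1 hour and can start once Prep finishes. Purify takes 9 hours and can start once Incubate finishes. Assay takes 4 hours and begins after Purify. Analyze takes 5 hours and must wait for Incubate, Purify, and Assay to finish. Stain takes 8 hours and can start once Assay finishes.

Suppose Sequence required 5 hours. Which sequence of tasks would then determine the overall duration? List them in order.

Baseline: Prep→Incubate→Purify→Assay→Stain = 3+9+9+4+8 = 33 → 33 hours.
Sequence has 29 hours of float (longest path through it is 4).
No other chain overtakes it, so the finish is 33 hours.

Prep, Incubate, Purify, Assay, Stain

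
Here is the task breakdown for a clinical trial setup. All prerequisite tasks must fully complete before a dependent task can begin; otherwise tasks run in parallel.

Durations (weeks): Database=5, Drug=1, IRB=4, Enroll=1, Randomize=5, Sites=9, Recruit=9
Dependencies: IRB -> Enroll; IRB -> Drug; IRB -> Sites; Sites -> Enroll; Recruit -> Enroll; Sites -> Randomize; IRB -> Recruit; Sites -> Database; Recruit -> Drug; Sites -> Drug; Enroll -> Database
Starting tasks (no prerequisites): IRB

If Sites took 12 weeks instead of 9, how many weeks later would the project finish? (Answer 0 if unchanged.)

The binding path is IRB→Sites→Enroll→Database = 4+9+1+5 = 19; finish at 19 weeks.
Sites is on the critical path; changing it to 12 makes that path 22 weeks.
No other chain overtakes it, so the finish is 22 weeks.
Change in finish: 22 − 19 = +3 weeks.

3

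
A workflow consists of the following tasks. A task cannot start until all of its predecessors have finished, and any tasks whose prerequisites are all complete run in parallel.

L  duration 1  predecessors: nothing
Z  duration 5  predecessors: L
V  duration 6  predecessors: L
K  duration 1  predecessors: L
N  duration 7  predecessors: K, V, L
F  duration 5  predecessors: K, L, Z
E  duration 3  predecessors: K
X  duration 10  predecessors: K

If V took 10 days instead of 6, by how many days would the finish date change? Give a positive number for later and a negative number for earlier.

4

Actual critical path: L→V→N = 1+6+7 = 14 ⇒ 14 days.
Since V is critical, the +4 change carries straight to that chain (now 18 days).
The critical path is still L→V→N; finish is now 18 days.
Change in finish: 18 − 14 = +4 days.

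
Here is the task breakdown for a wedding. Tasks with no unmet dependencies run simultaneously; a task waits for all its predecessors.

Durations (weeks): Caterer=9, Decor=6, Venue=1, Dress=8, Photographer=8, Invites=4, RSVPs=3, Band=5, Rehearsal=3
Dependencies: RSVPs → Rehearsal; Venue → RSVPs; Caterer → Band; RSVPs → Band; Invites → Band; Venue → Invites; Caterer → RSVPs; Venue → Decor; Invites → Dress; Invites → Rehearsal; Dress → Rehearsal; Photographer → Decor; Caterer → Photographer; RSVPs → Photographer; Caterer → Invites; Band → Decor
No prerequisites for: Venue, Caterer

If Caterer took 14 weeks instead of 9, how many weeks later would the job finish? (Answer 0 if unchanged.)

As given, the longest chain is Caterer→RSVPs→Photographer→Decor = 9+3+8+6 = 26, so the finish is 26 weeks.
Caterer is on the critical path; changing it to 14 makes that path 31 weeks.
No other chain overtakes it, so the finish is 31 weeks.
Change in finish: 31 − 26 = +5 weeks.

5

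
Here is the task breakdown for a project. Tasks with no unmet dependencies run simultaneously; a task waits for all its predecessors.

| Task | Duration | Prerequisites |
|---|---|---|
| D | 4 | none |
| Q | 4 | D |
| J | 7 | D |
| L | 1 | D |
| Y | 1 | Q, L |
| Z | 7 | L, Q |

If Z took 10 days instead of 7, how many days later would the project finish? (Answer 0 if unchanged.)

Actual critical path: D→Q→Z = 4+4+7 = 15 ⇒ 15 days.
Z is on the critical path; changing it to 10 makes that path 18 days.
The critical path is still D→Q→Z; finish is now 18 days.
Change in finish: 18 − 15 = +3 days.

3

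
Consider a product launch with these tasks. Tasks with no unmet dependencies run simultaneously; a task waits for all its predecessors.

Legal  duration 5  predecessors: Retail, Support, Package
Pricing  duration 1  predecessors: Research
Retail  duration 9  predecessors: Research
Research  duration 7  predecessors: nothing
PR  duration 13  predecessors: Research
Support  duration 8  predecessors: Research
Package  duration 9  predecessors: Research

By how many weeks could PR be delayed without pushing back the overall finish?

1

The longest chain is Research→Package→Legal = 7+9+5 = 21; overall finish 21 weeks.
The longest chain containing PR totals 20 weeks.
Float = 21 − 20 = 1.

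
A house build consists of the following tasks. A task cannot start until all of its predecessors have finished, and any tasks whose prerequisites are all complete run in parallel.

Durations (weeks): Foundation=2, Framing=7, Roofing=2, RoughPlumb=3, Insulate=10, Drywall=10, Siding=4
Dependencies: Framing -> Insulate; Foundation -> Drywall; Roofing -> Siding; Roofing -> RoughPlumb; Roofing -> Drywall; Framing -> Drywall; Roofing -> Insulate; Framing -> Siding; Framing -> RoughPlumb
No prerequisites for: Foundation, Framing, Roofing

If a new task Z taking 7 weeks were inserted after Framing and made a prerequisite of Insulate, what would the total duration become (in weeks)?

24

Originally the project takes 17 weeks.
With Z inserted, Insulate now waits for max(Roofing, Framing, Z).
New critical path: Framing→Z→Insulate = 7+7+10 = 24 ⇒ 24 weeks.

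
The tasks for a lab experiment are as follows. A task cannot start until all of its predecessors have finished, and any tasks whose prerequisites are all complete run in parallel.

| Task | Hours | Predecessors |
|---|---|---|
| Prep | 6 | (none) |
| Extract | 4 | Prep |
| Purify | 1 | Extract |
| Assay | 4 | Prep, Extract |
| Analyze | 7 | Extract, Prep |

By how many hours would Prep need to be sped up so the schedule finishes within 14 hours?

Current finish: 17 hours; target: 14.
Prep is on every critical path, so each hour cut from Prep cuts the finish by one (this holds down to a finish of 12).
Need 17 − 14 = 3 hours off Prep → Prep becomes 3 hours, finish becomes 14.

3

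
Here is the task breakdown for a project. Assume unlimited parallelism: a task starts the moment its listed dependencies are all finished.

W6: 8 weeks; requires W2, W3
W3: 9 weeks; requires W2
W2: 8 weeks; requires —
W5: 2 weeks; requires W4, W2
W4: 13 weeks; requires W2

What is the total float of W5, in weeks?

Critical path: W2→W3→W6 = 8+9+8 = 25, so the finish is 25 weeks.
The longest chain containing W5 totals 23 weeks.
Float = 25 − 23 = 2.

2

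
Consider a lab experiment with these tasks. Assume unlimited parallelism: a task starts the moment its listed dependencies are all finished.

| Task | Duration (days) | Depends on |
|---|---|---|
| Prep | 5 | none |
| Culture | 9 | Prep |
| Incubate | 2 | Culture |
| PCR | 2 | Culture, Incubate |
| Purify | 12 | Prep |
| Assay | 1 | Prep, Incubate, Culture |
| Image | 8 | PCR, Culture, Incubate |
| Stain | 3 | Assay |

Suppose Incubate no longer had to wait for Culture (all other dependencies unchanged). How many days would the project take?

24

Before: longest chain Prep→Culture→Incubate→PCR→Image = 5+9+2+2+8 = 26, finish 26.
Without Culture→Incubate, Incubate's earliest start moves from 14 to 0.
The longest chain is now Prep→Culture→PCR→Image = 5+9+2+8 = 24, so the project takes 24 days.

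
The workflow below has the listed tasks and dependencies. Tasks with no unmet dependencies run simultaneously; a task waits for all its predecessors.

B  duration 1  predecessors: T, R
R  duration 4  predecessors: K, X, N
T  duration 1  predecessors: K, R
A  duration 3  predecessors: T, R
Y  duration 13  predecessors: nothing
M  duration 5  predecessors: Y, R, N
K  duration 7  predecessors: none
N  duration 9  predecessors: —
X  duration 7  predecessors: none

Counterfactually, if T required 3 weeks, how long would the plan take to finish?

As given, the longest chain is Y→M = 13+5 = 18, so the finish is 18 weeks.
T has 1 week of float (longest path through it is 17).
The binding chain switches to N→R→T→A = 9+4+3+3 = 19; finish 19 weeks.

19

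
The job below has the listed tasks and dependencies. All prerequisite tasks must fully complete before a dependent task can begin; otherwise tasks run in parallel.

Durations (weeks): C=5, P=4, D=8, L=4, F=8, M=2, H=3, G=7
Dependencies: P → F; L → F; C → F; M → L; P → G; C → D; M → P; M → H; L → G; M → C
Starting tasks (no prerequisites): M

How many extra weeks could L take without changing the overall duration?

1

The longest chain is M→C→D = 2+5+8 = 15; overall finish 15 weeks.
L finishes as early as 6 and must finish by 7.
So L can slip 7 − 6 = 1 week.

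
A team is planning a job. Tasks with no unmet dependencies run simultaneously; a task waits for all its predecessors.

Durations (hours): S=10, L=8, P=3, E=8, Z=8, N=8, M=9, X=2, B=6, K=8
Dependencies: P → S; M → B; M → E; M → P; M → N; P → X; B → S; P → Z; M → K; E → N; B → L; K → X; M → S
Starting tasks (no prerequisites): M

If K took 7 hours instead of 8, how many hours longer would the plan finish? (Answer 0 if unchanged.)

Baseline: M→E→N = 9+8+8 = 25 → 25 hours.
K has 6 hours of float (longest path through it is 19).
The critical path is still M→E→N; finish is now 25 hours.
Change in finish: 25 − 25 = +0 hours.

0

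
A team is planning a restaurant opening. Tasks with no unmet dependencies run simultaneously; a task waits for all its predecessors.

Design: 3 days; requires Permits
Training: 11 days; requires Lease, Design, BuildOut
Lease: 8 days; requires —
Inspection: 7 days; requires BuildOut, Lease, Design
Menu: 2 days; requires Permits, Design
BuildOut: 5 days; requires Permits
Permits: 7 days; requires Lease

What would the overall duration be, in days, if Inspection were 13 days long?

33

Actual critical path: Lease→Permits→BuildOut→Training = 8+7+5+11 = 31 ⇒ 31 days.
Inspection is off the critical path — its longest chain is 27 days, giving 4 of slack.
The binding chain switches to Lease→Permits→BuildOut→Inspection = 8+7+5+13 = 33; finish 33 days.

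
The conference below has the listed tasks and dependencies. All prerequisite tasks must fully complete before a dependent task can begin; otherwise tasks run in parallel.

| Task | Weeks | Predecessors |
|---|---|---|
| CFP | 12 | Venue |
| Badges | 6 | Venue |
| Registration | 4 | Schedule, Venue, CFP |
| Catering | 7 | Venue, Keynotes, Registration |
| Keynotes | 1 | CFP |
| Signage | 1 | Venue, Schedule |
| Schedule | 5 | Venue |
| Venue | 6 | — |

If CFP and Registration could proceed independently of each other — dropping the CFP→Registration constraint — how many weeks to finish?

Original critical path: Venue→CFP→Registration→Catering = 6+12+4+7 = 29 ⇒ 29 weeks.
Without CFP→Registration, Registration's earliest start moves from 18 to 11.
New critical path: Venue→CFP→Keynotes→Catering = 6+12+1+7 = 26 ⇒ 26 weeks.

26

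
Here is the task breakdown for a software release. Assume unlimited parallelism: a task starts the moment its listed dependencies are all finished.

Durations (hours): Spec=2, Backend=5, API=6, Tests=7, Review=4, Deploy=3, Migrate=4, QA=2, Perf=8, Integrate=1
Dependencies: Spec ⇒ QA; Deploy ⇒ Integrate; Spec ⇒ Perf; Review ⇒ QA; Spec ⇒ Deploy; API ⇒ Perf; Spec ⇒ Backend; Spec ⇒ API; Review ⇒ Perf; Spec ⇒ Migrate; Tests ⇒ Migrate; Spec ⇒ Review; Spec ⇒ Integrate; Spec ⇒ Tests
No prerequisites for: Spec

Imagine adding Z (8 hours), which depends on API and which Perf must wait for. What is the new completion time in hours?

Originally the project takes 16 hours.
With Z inserted, Perf now waits for max(Review, Spec, API, Z).
New critical path: Spec→API→Z→Perf = 2+6+8+8 = 24 ⇒ 24 hours.

24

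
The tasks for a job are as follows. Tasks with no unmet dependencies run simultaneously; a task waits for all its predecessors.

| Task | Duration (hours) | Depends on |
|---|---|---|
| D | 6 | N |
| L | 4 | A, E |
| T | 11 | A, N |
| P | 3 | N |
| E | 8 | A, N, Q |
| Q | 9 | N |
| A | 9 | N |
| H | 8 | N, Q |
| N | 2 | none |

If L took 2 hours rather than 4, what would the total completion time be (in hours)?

Actual critical path: N→Q→E→L = 2+9+8+4 = 23 ⇒ 23 hours.
Since L is critical, the -2 change carries straight to that chain (now 21 hours).
Now N→A→T = 2+9+11 = 22 is longest, so the finish becomes 22 hours.

22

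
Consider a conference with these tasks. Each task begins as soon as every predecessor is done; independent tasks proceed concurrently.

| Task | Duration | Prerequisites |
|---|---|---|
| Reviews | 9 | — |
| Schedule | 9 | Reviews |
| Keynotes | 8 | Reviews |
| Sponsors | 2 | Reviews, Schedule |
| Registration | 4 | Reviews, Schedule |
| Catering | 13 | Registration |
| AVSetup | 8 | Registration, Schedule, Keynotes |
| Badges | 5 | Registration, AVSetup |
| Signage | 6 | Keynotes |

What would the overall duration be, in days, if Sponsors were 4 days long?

Actual critical path: Reviews→Schedule→Registration→Catering = 9+9+4+13 = 35 ⇒ 35 days.
Sponsors has 15 days of float (longest path through it is 20).
No other chain overtakes it, so the finish is 35 days.

35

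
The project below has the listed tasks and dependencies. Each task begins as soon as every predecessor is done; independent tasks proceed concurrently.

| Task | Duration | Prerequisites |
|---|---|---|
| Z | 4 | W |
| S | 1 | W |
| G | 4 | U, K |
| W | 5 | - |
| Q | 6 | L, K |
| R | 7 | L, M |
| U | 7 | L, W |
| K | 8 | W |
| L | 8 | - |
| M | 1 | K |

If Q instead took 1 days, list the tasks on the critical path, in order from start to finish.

W, K, M, R

Actual critical path: W→K→M→R = 5+8+1+7 = 21 ⇒ 21 days.
Q has 2 days of float (longest path through it is 19).
No other chain overtakes it, so the finish is 21 days.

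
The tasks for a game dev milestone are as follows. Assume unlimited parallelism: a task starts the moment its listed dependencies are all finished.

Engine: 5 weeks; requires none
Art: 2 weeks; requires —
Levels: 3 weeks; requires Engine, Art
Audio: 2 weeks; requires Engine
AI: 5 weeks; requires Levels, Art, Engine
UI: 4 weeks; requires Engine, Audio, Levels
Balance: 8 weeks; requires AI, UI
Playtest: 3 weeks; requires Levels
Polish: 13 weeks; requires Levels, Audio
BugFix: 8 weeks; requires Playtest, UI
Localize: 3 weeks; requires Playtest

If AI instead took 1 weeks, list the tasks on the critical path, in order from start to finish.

Baseline: Engine→Levels→AI→Balance = 5+3+5+8 = 21 → 21 weeks.
AI is on the critical path; changing it to 1 makes that path 17 weeks.
The binding chain switches to Engine→Levels→Polish = 5+3+13 = 21; finish 21 weeks.

Engine, Levels, Polish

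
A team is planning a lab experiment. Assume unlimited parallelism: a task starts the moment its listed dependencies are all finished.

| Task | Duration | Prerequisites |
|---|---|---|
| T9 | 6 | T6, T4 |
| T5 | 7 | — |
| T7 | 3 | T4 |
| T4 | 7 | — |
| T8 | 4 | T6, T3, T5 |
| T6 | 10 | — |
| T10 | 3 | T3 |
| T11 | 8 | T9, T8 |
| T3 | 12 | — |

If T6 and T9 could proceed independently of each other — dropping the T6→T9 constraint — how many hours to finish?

24

Original critical path: T3→T8→T11 = 12+4+8 = 24 ⇒ 24 hours.
Without T6→T9, T9's earliest start moves from 10 to 7.
After: T3→T8→T11 = 12+4+8 = 24 → 24 hours.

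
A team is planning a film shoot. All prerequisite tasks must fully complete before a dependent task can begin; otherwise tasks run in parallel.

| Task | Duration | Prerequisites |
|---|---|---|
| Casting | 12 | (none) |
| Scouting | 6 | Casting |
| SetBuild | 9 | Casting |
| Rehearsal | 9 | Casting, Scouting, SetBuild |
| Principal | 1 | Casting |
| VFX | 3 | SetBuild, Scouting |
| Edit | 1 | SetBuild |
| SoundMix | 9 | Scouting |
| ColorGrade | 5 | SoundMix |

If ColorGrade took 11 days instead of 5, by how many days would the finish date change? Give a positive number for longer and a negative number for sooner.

6

Actual critical path: Casting→Scouting→SoundMix→ColorGrade = 12+6+9+5 = 32 ⇒ 32 days.
Since ColorGrade is critical, the +6 change carries straight to that chain (now 38 days).
No other chain overtakes it, so the finish is 38 days.
Change in finish: 38 − 32 = +6 days.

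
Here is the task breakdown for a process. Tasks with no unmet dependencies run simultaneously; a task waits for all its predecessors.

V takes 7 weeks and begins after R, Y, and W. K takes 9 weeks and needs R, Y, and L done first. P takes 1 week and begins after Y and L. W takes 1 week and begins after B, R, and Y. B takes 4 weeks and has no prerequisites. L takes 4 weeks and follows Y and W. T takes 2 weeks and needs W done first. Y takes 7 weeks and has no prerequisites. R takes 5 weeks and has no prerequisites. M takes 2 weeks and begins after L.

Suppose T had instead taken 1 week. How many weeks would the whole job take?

21

Critical path before the change: Y→W→L→K = 7+1+4+9 = 21 giving 21 weeks.
T has 11 weeks of float (longest path through it is 10).
That remains the longest chain; total 21 weeks.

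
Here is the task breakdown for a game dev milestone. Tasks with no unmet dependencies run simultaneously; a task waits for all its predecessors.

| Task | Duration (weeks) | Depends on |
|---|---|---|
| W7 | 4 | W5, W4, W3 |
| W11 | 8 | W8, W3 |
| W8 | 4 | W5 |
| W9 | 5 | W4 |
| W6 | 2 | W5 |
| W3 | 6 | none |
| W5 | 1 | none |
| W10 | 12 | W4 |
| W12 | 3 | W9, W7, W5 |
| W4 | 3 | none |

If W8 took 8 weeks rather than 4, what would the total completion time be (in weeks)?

Critical path before the change: W4→W10 = 3+12 = 15 giving 15 weeks.
W8 has 2 weeks of float (longest path through it is 13).
New critical path: W5→W8→W11 = 1+8+8 = 17 ⇒ 17 weeks.

17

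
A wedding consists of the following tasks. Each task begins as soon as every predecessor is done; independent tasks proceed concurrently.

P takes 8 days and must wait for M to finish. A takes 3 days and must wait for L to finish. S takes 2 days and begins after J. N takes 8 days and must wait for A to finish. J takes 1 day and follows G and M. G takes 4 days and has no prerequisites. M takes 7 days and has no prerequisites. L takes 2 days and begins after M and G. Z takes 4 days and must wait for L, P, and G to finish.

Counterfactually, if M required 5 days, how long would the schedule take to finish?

18

As given, the longest chain is M→L→A→N = 7+2+3+8 = 20, so the finish is 20 days.
M lies on that path, so at 5 days the path becomes 18 days.
No other chain overtakes it, so the finish is 18 days.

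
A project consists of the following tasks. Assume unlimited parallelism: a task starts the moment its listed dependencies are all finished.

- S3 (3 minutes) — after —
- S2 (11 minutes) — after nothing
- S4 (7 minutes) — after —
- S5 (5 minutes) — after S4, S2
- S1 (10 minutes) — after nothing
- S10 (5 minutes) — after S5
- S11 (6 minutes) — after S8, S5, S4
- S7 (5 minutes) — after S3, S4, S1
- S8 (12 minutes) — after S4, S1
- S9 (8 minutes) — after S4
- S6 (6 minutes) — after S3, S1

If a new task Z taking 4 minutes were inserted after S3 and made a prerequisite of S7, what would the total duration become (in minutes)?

28

Originally the schedule takes 28 minutes.
With Z inserted, S7 now waits for max(S3, S4, S1, Z).
New critical path: S1→S8→S11 = 10+12+6 = 28 ⇒ 28 minutes.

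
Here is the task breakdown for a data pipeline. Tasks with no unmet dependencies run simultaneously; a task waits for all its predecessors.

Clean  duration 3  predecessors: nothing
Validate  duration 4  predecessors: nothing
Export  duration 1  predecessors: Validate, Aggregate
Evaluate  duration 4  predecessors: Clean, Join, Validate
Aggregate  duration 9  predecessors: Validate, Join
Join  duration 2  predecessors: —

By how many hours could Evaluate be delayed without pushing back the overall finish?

Validate→Aggregate→Export = 4+9+1 = 14 sets the makespan at 14 hours.
The longest chain containing Evaluate totals 8 hours.
Float = 14 − 8 = 6.

6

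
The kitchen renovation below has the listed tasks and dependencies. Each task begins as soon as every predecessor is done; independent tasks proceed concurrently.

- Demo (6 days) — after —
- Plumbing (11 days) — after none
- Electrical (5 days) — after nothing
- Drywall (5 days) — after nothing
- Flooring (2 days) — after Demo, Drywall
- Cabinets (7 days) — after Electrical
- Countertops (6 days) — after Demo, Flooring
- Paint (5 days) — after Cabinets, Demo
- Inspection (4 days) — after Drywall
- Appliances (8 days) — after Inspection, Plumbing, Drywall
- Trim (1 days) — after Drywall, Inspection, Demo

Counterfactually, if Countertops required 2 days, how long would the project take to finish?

Baseline: Plumbing→Appliances = 11+8 = 19 → 19 days.
The longest path through Countertops is only 14 days, so Countertops has float 5.
The critical path is still Plumbing→Appliances; finish is now 19 days.

19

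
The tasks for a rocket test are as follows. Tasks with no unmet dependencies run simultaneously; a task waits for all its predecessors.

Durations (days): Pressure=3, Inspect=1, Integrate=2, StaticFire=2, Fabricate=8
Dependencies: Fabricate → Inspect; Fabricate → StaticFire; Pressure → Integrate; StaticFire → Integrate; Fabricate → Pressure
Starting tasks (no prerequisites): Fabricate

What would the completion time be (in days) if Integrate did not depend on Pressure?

With the dependency in place, Fabricate→Pressure→Integrate = 8+3+2 = 13 sets the finish at 13 days.
Without Pressure→Integrate, Integrate's earliest start moves from 11 to 10.
The longest chain is now Fabricate→StaticFire→Integrate = 8+2+2 = 12, so the job takes 12 days.

12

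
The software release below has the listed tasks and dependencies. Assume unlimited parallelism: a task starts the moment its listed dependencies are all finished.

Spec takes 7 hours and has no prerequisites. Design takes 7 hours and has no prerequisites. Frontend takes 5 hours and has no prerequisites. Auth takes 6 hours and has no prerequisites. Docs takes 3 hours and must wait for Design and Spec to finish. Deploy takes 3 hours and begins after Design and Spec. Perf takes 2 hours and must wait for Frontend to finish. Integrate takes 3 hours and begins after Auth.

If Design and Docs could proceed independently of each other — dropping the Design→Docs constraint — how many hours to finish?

With the dependency in place, Spec→Docs = 7+3 = 10 sets the finish at 10 hours.
Dropping Design→Docs doesn't change Docs's earliest start (7); another predecessor still binds.
New critical path: Spec→Docs = 7+3 = 10 ⇒ 10 hours.

10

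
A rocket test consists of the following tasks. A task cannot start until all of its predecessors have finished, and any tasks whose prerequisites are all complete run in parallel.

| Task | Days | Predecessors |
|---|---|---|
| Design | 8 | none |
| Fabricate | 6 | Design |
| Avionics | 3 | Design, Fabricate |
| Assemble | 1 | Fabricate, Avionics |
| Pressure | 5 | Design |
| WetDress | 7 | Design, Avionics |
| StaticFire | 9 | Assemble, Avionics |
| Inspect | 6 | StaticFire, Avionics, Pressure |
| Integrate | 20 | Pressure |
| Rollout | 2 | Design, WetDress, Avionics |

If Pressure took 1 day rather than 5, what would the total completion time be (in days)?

As given, the longest chain is Design→Pressure→Integrate = 8+5+20 = 33, so the finish is 33 days.
Since Pressure is critical, the -4 change carries straight to that chain (now 29 days).
New critical path: Design→Fabricate→Avionics→Assemble→StaticFire→Inspect = 8+6+3+1+9+6 = 33 ⇒ 33 days.

33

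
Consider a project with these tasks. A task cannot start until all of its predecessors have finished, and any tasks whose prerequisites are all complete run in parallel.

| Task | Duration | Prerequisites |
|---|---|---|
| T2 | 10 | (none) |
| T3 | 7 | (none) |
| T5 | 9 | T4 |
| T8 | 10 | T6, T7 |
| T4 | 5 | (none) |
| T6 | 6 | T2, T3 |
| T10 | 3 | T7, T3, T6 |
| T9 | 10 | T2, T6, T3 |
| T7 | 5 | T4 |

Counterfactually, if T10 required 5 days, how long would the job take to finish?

Baseline: T2→T6→T8 = 10+6+10 = 26 → 26 days.
The longest path through T10 is only 19 days, so T10 has float 7.
That remains the longest chain; total 26 days.

26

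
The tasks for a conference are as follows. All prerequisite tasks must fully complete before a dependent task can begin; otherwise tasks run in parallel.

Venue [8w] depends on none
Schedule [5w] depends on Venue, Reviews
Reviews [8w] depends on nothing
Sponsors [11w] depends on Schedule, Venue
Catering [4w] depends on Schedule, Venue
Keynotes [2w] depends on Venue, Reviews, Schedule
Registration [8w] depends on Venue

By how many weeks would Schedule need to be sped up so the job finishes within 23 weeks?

1

Current finish: 24 weeks; target: 23.
Schedule is on every critical path, so each week cut from Schedule cuts the finish by one (this holds down to a finish of 20).
Need 24 − 23 = 1 week off Schedule → Schedule becomes 4 weeks, finish becomes 23.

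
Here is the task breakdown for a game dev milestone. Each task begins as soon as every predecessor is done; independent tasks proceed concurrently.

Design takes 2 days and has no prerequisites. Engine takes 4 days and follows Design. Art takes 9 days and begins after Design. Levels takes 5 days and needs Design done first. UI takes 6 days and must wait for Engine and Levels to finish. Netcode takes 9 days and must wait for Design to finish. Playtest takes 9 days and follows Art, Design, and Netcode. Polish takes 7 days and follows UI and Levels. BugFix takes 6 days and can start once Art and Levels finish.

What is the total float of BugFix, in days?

3

Critical path: Design→Art→Playtest = 2+9+9 = 20, so the finish is 20 days.
BugFix finishes as early as 17 and must finish by 20.
Slack of BugFix = 14 − 11 = 3 days.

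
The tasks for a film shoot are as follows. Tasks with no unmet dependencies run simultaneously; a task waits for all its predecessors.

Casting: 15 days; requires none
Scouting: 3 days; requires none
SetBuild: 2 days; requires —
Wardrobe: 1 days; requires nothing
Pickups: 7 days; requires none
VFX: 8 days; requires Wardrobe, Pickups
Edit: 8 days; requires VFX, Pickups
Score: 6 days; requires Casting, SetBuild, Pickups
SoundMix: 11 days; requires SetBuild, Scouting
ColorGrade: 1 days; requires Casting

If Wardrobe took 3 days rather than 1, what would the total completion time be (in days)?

23

Critical path before the change: Pickups→VFX→Edit = 7+8+8 = 23 giving 23 days.
Wardrobe is off the critical path — its longest chain is 17 days, giving 6 of slack.
That remains the longest chain; total 23 days.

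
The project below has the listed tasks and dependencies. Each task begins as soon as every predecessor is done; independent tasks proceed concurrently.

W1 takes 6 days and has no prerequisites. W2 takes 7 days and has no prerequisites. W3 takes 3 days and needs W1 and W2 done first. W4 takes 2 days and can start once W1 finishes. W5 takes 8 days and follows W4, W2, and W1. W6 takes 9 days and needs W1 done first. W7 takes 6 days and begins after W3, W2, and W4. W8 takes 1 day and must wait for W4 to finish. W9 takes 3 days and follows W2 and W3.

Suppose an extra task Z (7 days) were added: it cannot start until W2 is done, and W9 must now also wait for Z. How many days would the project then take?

17

Originally the project takes 16 days.
With Z inserted, W9 now waits for max(W2, W3, Z).
New critical path: W2→Z→W9 = 7+7+3 = 17 ⇒ 17 days.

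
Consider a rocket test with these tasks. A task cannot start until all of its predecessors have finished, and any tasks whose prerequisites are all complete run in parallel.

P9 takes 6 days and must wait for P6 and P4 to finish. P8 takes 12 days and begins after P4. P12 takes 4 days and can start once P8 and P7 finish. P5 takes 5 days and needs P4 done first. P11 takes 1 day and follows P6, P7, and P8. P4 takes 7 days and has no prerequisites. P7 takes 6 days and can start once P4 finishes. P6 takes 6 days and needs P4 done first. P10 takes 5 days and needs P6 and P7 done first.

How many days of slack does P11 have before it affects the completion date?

3

Critical path: P4→P8→P12 = 7+12+4 = 23, so the finish is 23 days.
Longest path through P11: 20 days (earliest finish 20, latest finish 23).
Float = 23 − 20 = 3.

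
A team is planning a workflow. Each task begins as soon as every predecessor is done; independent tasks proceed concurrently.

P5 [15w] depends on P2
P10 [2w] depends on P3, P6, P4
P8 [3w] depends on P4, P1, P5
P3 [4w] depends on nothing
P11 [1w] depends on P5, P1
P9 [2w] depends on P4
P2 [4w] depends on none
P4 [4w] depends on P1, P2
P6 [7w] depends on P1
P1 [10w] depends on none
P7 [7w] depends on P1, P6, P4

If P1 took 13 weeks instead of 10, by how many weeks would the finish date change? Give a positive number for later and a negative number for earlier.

3

Baseline: P1→P6→P7 = 10+7+7 = 24 → 24 weeks.
P1 is on the critical path; changing it to 13 makes that path 27 weeks.
The critical path is still P1→P6→P7; finish is now 27 weeks.
Change in finish: 27 − 24 = +3 weeks.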